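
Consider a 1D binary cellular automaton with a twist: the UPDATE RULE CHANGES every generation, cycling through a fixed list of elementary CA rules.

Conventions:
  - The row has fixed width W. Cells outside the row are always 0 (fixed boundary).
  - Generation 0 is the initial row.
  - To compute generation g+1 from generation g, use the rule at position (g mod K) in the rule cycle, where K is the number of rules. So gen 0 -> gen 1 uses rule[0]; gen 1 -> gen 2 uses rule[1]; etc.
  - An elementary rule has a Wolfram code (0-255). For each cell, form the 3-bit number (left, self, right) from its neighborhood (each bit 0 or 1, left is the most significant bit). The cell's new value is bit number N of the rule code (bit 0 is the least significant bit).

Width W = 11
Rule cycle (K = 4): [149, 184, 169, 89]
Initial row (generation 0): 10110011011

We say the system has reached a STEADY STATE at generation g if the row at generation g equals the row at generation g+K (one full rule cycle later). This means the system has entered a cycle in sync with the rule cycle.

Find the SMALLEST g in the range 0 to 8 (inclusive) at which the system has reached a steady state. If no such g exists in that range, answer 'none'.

Answer: none

Derivation:
Gen 0: 10110011011
Gen 1 (rule 149): 10001000000
Gen 2 (rule 184): 01000100000
Gen 3 (rule 169): 00010001111
Gen 4 (rule 89): 11001101001
Gen 5 (rule 149): 00100001101
Gen 6 (rule 184): 00010001010
Gen 7 (rule 169): 11000100100
Gen 8 (rule 89): 11110010011
Gen 9 (rule 149): 01101011000
Gen 10 (rule 184): 01010110100
Gen 11 (rule 169): 00101101001
Gen 12 (rule 89): 10001100100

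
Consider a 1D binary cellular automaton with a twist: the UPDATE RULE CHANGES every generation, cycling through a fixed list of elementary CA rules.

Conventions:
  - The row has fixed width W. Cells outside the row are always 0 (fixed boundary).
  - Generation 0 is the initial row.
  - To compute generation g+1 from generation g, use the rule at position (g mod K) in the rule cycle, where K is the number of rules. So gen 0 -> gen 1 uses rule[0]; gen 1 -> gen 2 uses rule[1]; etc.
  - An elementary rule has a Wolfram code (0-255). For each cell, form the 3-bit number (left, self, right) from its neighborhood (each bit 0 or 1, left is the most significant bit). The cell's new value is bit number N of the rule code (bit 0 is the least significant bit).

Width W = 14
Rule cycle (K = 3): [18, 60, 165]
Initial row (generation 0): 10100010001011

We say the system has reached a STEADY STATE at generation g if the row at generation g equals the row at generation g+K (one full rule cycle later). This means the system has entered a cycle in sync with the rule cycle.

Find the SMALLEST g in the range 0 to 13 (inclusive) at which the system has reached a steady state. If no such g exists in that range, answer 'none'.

Gen 0: 10100010001011
Gen 1 (rule 18): 00010101010000
Gen 2 (rule 60): 00011111111000
Gen 3 (rule 165): 11001111110011
Gen 4 (rule 18): 00110000001100
Gen 5 (rule 60): 00101000001010
Gen 6 (rule 165): 10111011101110
Gen 7 (rule 18): 00000000000001
Gen 8 (rule 60): 00000000000001
Gen 9 (rule 165): 11111111111101
Gen 10 (rule 18): 00000000000000
Gen 11 (rule 60): 00000000000000
Gen 12 (rule 165): 11111111111111
Gen 13 (rule 18): 00000000000000
Gen 14 (rule 60): 00000000000000
Gen 15 (rule 165): 11111111111111
Gen 16 (rule 18): 00000000000000

Answer: 10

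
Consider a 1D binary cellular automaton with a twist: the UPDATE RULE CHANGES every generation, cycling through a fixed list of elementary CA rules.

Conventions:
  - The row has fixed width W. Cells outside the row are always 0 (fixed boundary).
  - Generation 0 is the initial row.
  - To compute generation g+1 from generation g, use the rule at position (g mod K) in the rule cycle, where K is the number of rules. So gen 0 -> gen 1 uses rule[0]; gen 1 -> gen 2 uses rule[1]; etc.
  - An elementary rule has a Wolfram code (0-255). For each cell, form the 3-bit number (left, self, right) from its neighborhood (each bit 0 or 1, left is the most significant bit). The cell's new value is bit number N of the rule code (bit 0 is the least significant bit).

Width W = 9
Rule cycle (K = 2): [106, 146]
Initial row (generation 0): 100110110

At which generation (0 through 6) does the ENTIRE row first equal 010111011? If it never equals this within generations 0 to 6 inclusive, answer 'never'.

Gen 0: 100110110
Gen 1 (rule 106): 001111110
Gen 2 (rule 146): 010111101
Gen 3 (rule 106): 101100110
Gen 4 (rule 146): 000011001
Gen 5 (rule 106): 000111010
Gen 6 (rule 146): 001010001

Answer: never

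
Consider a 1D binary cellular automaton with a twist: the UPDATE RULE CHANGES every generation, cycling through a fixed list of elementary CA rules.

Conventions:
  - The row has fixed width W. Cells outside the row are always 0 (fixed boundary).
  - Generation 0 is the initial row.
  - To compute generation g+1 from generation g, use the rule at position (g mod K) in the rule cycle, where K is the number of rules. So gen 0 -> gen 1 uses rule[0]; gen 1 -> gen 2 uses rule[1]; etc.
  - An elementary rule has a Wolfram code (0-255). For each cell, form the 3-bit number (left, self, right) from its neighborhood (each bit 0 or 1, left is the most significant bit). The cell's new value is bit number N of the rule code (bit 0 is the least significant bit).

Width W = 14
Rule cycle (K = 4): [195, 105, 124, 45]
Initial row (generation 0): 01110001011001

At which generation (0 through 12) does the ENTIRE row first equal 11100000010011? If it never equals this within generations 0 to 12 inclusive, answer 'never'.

Answer: 12

Derivation:
Gen 0: 01110001011001
Gen 1 (rule 195): 10110110001010
Gen 2 (rule 105): 01111110100100
Gen 3 (rule 124): 01000011110110
Gen 4 (rule 45): 01011010001100
Gen 5 (rule 195): 10001000110101
Gen 6 (rule 105): 00100010111010
Gen 7 (rule 124): 00110011101111
Gen 8 (rule 45): 10100010011000
Gen 9 (rule 195): 00001100101011
Gen 10 (rule 105): 11101100010111
Gen 11 (rule 124): 10111110011101
Gen 12 (rule 45): 11100000010011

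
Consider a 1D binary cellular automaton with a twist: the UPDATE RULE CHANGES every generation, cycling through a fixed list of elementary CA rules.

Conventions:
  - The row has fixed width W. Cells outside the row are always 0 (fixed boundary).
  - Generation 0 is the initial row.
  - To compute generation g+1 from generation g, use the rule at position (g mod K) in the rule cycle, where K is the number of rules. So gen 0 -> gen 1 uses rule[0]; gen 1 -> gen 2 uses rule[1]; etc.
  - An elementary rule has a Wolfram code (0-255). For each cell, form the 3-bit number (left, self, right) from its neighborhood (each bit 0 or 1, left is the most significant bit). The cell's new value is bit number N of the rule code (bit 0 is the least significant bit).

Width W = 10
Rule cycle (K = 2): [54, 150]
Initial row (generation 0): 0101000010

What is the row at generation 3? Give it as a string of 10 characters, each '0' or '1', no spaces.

Answer: 1000100111

Derivation:
Gen 0: 0101000010
Gen 1 (rule 54): 1111100111
Gen 2 (rule 150): 0111011010
Gen 3 (rule 54): 1000100111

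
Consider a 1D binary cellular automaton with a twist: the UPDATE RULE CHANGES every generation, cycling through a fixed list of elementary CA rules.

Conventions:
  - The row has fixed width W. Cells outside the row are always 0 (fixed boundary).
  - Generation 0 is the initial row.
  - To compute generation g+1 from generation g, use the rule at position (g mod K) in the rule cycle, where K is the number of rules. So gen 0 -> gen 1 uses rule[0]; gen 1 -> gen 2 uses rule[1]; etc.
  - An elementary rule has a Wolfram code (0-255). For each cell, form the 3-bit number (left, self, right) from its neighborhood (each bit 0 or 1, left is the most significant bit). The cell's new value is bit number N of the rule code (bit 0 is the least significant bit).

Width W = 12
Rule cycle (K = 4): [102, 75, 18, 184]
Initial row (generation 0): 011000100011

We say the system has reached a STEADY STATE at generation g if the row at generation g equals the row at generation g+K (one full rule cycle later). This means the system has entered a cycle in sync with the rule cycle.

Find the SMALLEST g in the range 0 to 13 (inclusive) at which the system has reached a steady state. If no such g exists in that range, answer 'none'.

Gen 0: 011000100011
Gen 1 (rule 102): 101001100101
Gen 2 (rule 75): 000011101000
Gen 3 (rule 18): 000100000100
Gen 4 (rule 184): 000010000010
Gen 5 (rule 102): 000110000110
Gen 6 (rule 75): 111110111110
Gen 7 (rule 18): 000000000001
Gen 8 (rule 184): 000000000000
Gen 9 (rule 102): 000000000000
Gen 10 (rule 75): 111111111111
Gen 11 (rule 18): 000000000000
Gen 12 (rule 184): 000000000000
Gen 13 (rule 102): 000000000000
Gen 14 (rule 75): 111111111111
Gen 15 (rule 18): 000000000000
Gen 16 (rule 184): 000000000000
Gen 17 (rule 102): 000000000000

Answer: 8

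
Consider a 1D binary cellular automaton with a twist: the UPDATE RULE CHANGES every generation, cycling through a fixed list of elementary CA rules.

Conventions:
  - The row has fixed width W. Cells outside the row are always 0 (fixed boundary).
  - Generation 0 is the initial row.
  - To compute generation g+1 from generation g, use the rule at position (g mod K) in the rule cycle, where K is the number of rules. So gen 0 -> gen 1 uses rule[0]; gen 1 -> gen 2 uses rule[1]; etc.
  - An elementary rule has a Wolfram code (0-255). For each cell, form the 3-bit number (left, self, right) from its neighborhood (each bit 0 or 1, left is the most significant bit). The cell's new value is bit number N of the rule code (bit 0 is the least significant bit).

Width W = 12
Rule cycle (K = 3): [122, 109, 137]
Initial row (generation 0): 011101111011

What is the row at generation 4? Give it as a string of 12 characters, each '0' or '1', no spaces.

Gen 0: 011101111011
Gen 1 (rule 122): 110111001111
Gen 2 (rule 109): 111101001001
Gen 3 (rule 137): 111000000000
Gen 4 (rule 122): 101100000000

Answer: 101100000000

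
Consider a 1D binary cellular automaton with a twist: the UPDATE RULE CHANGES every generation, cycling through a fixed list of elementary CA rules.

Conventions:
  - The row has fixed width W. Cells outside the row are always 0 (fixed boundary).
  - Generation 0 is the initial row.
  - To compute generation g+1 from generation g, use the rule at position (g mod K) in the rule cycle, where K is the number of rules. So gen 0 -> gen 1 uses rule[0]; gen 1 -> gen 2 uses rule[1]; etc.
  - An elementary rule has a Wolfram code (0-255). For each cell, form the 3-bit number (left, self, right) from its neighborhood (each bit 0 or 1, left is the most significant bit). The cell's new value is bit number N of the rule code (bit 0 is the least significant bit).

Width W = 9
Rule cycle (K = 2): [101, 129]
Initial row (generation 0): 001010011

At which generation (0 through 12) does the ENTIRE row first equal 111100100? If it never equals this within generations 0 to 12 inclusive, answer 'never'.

Gen 0: 001010011
Gen 1 (rule 101): 101110001
Gen 2 (rule 129): 000100100
Gen 3 (rule 101): 110100101
Gen 4 (rule 129): 000000000
Gen 5 (rule 101): 111111111
Gen 6 (rule 129): 011111110
Gen 7 (rule 101): 000000010
Gen 8 (rule 129): 111111000
Gen 9 (rule 101): 000001011
Gen 10 (rule 129): 111100000
Gen 11 (rule 101): 000101111
Gen 12 (rule 129): 110000110

Answer: never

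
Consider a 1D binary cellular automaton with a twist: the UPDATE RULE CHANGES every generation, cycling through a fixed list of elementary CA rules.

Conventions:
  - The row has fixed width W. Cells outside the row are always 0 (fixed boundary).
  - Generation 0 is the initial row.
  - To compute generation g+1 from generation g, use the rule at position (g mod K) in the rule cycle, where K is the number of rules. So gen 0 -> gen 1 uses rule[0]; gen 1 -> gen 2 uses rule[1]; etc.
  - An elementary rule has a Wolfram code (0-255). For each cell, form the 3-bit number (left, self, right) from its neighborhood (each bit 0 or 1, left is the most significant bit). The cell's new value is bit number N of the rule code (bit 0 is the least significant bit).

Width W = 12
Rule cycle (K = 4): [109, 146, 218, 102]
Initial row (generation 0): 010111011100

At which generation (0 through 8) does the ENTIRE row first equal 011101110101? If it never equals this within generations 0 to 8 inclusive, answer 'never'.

Answer: 1

Derivation:
Gen 0: 010111011100
Gen 1 (rule 109): 011101110101
Gen 2 (rule 146): 101000100000
Gen 3 (rule 218): 000101010000
Gen 4 (rule 102): 001111110000
Gen 5 (rule 109): 101000010111
Gen 6 (rule 146): 000100100010
Gen 7 (rule 218): 001011010101
Gen 8 (rule 102): 011101111111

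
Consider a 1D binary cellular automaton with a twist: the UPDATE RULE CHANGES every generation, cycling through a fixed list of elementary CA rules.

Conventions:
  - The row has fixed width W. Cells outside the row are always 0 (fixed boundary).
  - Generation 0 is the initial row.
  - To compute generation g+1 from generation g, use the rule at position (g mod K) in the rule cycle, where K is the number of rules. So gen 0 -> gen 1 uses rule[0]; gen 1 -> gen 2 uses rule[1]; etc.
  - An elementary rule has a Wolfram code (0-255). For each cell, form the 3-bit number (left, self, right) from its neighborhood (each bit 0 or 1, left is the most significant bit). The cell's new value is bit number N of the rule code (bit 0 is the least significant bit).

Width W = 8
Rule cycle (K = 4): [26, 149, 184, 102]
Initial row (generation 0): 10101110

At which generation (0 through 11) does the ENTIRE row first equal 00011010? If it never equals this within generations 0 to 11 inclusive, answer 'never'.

Gen 0: 10101110
Gen 1 (rule 26): 00001001
Gen 2 (rule 149): 11101101
Gen 3 (rule 184): 11011010
Gen 4 (rule 102): 01101110
Gen 5 (rule 26): 11001001
Gen 6 (rule 149): 00101101
Gen 7 (rule 184): 00011010
Gen 8 (rule 102): 00101110
Gen 9 (rule 26): 01001001
Gen 10 (rule 149): 01101101
Gen 11 (rule 184): 01011010

Answer: 7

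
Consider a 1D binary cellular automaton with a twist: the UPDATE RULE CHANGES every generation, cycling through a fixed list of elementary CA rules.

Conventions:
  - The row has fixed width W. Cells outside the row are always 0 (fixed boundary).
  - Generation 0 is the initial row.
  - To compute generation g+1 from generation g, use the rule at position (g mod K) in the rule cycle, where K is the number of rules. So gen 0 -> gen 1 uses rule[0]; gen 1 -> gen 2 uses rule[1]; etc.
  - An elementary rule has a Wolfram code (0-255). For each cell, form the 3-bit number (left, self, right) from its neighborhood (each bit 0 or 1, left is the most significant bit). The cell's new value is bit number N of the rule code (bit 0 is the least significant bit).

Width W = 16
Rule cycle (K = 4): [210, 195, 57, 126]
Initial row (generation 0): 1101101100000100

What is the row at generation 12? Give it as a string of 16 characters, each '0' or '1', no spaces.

Answer: 1111111100001101

Derivation:
Gen 0: 1101101100000100
Gen 1 (rule 210): 0100100110001010
Gen 2 (rule 195): 1001001010110000
Gen 3 (rule 57): 0100100101101111
Gen 4 (rule 126): 1111111111111001
Gen 5 (rule 210): 0111111111111110
Gen 6 (rule 195): 1011111111111110
Gen 7 (rule 57): 0110000000000001
Gen 8 (rule 126): 1111000000000011
Gen 9 (rule 210): 0111100000000101
Gen 10 (rule 195): 1011101111111000
Gen 11 (rule 57): 0110011000000111
Gen 12 (rule 126): 1111111100001101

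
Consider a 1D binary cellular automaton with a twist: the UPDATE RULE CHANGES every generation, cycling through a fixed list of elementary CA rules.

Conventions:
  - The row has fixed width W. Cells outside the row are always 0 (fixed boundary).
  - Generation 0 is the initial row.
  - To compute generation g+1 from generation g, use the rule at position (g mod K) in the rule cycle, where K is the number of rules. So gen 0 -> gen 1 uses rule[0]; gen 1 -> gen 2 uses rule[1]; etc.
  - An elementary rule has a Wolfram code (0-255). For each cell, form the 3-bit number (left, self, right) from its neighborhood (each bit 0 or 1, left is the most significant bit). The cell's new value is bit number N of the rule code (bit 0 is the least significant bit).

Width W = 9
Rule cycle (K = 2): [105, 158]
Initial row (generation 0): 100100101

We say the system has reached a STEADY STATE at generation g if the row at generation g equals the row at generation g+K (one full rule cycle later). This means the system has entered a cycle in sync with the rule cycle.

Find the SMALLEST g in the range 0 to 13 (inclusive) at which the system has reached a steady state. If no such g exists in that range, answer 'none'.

Gen 0: 100100101
Gen 1 (rule 105): 000000010
Gen 2 (rule 158): 000000111
Gen 3 (rule 105): 111110101
Gen 4 (rule 158): 111100101
Gen 5 (rule 105): 100100010
Gen 6 (rule 158): 111110111
Gen 7 (rule 105): 100011101
Gen 8 (rule 158): 110111001
Gen 9 (rule 105): 111101000
Gen 10 (rule 158): 111001100
Gen 11 (rule 105): 101001101
Gen 12 (rule 158): 101111001
Gen 13 (rule 105): 011001000
Gen 14 (rule 158): 110111100
Gen 15 (rule 105): 111100101

Answer: none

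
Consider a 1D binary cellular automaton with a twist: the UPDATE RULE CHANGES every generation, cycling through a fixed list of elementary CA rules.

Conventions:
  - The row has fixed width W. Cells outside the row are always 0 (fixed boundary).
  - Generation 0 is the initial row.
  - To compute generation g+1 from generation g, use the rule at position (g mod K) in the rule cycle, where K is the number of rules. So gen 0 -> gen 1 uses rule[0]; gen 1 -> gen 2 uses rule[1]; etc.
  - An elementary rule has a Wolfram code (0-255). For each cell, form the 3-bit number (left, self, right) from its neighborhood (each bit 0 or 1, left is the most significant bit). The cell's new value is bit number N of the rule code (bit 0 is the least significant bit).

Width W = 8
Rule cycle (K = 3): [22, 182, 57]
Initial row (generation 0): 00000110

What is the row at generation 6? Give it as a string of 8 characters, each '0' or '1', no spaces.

Answer: 10010011

Derivation:
Gen 0: 00000110
Gen 1 (rule 22): 00001001
Gen 2 (rule 182): 00011111
Gen 3 (rule 57): 11010000
Gen 4 (rule 22): 00011000
Gen 5 (rule 182): 00100100
Gen 6 (rule 57): 10010011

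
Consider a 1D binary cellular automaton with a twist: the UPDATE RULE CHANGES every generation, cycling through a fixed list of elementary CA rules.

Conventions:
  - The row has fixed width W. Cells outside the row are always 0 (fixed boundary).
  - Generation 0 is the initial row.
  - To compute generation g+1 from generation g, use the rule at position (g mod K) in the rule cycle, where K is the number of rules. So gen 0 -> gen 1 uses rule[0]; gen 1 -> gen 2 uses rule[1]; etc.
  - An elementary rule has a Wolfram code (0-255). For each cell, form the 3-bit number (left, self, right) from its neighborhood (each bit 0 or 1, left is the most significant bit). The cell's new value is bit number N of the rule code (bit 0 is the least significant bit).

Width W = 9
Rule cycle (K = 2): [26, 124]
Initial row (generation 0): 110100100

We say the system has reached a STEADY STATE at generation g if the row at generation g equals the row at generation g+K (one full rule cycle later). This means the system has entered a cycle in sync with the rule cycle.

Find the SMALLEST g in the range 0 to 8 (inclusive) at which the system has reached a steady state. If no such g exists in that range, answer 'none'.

Gen 0: 110100100
Gen 1 (rule 26): 100011010
Gen 2 (rule 124): 110011111
Gen 3 (rule 26): 101110000
Gen 4 (rule 124): 111011000
Gen 5 (rule 26): 100010100
Gen 6 (rule 124): 110011110
Gen 7 (rule 26): 101110001
Gen 8 (rule 124): 111011001
Gen 9 (rule 26): 100010110
Gen 10 (rule 124): 110011111

Answer: none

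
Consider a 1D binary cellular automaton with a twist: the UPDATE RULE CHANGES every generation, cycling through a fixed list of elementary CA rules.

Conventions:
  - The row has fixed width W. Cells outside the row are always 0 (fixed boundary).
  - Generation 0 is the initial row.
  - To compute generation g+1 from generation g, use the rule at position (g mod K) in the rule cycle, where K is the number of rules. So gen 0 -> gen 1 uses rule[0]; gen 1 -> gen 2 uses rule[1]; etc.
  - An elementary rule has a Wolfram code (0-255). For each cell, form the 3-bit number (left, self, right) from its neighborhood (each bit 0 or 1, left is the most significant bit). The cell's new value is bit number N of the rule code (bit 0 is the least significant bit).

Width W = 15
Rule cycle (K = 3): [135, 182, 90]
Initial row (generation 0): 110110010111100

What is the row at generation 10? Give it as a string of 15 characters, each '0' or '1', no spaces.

Answer: 100001100111111

Derivation:
Gen 0: 110110010111100
Gen 1 (rule 135): 000000110011001
Gen 2 (rule 182): 000001001100111
Gen 3 (rule 90): 000010111111101
Gen 4 (rule 135): 111110011111001
Gen 5 (rule 182): 011101101110111
Gen 6 (rule 90): 110101101010101
Gen 7 (rule 135): 000100001010101
Gen 8 (rule 182): 001110011111111
Gen 9 (rule 90): 011011110000001
Gen 10 (rule 135): 100001100111111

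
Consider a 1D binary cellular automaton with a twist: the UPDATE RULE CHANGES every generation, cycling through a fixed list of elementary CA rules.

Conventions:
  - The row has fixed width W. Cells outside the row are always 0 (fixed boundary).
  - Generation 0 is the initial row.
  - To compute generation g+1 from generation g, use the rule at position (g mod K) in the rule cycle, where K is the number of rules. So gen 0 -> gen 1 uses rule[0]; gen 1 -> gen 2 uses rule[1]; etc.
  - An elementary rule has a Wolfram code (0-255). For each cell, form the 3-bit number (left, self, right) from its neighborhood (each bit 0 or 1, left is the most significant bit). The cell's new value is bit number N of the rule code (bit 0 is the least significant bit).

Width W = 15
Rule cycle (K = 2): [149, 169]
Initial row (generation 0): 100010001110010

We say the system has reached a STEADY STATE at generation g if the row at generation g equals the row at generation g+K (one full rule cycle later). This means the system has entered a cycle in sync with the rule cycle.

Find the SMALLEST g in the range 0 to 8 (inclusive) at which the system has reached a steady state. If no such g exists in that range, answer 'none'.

Answer: none

Derivation:
Gen 0: 100010001110010
Gen 1 (rule 149): 111011100101011
Gen 2 (rule 169): 110111000010110
Gen 3 (rule 149): 000010111010001
Gen 4 (rule 169): 111001110100100
Gen 5 (rule 149): 010100100110111
Gen 6 (rule 169): 001000000101110
Gen 7 (rule 149): 101111110100101
Gen 8 (rule 169): 011111101000010
Gen 9 (rule 149): 001111001111011
Gen 10 (rule 169): 101110001110110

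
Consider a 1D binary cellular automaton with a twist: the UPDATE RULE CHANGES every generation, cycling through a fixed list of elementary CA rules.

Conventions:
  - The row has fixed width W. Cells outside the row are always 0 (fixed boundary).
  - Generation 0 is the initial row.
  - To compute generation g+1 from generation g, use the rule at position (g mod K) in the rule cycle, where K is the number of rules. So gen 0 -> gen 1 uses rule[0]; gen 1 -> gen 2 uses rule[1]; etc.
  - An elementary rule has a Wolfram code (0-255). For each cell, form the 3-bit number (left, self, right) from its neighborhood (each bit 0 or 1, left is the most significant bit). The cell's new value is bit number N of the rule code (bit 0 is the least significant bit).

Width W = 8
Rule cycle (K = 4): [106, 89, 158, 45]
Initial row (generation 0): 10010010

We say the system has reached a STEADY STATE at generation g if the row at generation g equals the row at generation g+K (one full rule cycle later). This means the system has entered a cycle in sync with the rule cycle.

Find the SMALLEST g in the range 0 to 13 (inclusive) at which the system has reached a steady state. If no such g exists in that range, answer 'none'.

Answer: 3

Derivation:
Gen 0: 10010010
Gen 1 (rule 106): 00100100
Gen 2 (rule 89): 10010011
Gen 3 (rule 158): 11111110
Gen 4 (rule 45): 10000000
Gen 5 (rule 106): 00000000
Gen 6 (rule 89): 11111111
Gen 7 (rule 158): 11111110
Gen 8 (rule 45): 10000000
Gen 9 (rule 106): 00000000
Gen 10 (rule 89): 11111111
Gen 11 (rule 158): 11111110
Gen 12 (rule 45): 10000000
Gen 13 (rule 106): 00000000
Gen 14 (rule 89): 11111111
Gen 15 (rule 158): 11111110
Gen 16 (rule 45): 10000000
Gen 17 (rule 106): 00000000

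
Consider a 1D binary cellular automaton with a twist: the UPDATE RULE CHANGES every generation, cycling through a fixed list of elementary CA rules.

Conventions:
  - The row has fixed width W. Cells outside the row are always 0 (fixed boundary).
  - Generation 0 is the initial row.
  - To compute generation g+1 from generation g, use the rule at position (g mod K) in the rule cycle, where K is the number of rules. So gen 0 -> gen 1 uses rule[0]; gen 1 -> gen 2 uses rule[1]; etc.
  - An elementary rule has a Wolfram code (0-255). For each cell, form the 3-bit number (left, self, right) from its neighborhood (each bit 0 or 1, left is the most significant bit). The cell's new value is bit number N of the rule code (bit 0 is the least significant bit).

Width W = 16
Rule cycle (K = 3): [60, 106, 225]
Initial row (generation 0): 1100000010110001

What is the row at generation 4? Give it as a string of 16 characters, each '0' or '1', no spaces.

Answer: 0001001010111000

Derivation:
Gen 0: 1100000010110001
Gen 1 (rule 60): 1010000011101001
Gen 2 (rule 106): 0100000110110010
Gen 3 (rule 225): 0001110011010000
Gen 4 (rule 60): 0001001010111000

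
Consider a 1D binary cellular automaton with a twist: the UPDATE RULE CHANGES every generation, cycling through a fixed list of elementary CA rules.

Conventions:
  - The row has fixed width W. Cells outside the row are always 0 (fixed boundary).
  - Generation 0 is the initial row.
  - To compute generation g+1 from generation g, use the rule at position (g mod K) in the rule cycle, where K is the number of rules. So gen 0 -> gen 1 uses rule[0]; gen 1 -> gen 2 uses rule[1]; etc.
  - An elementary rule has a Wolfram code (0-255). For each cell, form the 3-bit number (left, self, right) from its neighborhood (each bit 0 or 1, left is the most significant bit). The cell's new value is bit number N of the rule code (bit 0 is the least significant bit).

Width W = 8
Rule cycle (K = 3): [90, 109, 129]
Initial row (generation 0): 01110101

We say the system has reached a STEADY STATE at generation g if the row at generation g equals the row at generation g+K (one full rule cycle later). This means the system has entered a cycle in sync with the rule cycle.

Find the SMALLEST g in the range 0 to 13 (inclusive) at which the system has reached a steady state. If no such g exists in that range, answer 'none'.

Gen 0: 01110101
Gen 1 (rule 90): 11010000
Gen 2 (rule 109): 11110111
Gen 3 (rule 129): 01100010
Gen 4 (rule 90): 11110101
Gen 5 (rule 109): 10011111
Gen 6 (rule 129): 00001110
Gen 7 (rule 90): 00011011
Gen 8 (rule 109): 11011111
Gen 9 (rule 129): 00001110
Gen 10 (rule 90): 00011011
Gen 11 (rule 109): 11011111
Gen 12 (rule 129): 00001110
Gen 13 (rule 90): 00011011
Gen 14 (rule 109): 11011111
Gen 15 (rule 129): 00001110
Gen 16 (rule 90): 00011011

Answer: 6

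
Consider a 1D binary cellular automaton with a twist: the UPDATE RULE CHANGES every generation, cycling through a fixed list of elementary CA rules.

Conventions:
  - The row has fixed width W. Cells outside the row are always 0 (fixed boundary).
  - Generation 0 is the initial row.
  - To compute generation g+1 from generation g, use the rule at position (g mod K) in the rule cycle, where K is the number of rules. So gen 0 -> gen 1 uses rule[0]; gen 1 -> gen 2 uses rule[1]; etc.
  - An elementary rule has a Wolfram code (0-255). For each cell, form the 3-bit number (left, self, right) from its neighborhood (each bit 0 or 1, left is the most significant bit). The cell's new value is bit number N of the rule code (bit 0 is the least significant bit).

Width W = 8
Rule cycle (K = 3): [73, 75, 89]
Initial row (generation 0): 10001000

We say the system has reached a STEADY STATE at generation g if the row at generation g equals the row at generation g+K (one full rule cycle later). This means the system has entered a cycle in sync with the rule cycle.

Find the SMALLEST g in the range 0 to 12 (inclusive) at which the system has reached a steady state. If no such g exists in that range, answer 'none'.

Gen 0: 10001000
Gen 1 (rule 73): 00100011
Gen 2 (rule 75): 11001111
Gen 3 (rule 89): 11101001
Gen 4 (rule 73): 10100000
Gen 5 (rule 75): 00001111
Gen 6 (rule 89): 11101001
Gen 7 (rule 73): 10100000
Gen 8 (rule 75): 00001111
Gen 9 (rule 89): 11101001
Gen 10 (rule 73): 10100000
Gen 11 (rule 75): 00001111
Gen 12 (rule 89): 11101001
Gen 13 (rule 73): 10100000
Gen 14 (rule 75): 00001111
Gen 15 (rule 89): 11101001

Answer: 3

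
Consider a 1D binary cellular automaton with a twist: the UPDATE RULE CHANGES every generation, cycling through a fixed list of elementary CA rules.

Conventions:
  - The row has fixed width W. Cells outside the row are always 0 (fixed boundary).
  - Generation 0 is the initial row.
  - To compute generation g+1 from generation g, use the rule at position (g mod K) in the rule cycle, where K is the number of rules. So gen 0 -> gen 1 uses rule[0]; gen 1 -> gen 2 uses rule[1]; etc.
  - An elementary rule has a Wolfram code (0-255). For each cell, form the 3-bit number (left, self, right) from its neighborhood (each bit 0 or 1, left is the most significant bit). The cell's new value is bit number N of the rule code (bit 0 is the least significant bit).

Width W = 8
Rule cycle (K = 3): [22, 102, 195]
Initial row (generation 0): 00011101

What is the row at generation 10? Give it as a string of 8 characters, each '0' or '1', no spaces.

Gen 0: 00011101
Gen 1 (rule 22): 00100001
Gen 2 (rule 102): 01100011
Gen 3 (rule 195): 10101101
Gen 4 (rule 22): 10100001
Gen 5 (rule 102): 11100011
Gen 6 (rule 195): 01101101
Gen 7 (rule 22): 10000001
Gen 8 (rule 102): 10000011
Gen 9 (rule 195): 00111101
Gen 10 (rule 22): 01000001

Answer: 01000001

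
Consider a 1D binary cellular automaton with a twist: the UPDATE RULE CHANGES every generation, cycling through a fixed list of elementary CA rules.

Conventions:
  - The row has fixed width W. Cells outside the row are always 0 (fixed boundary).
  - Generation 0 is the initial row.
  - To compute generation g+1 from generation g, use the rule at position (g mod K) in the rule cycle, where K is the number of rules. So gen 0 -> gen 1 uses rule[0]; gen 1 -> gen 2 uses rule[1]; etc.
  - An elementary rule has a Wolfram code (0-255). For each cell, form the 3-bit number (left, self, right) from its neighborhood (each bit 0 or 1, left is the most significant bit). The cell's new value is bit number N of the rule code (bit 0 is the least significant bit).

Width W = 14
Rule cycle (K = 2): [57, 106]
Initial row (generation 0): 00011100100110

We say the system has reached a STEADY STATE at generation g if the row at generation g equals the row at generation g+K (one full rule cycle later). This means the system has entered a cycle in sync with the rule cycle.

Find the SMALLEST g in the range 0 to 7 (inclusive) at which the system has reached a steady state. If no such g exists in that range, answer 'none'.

Answer: 3

Derivation:
Gen 0: 00011100100110
Gen 1 (rule 57): 11010010010101
Gen 2 (rule 106): 11100100101010
Gen 3 (rule 57): 10010010010101
Gen 4 (rule 106): 00100100101010
Gen 5 (rule 57): 10010010010101
Gen 6 (rule 106): 00100100101010
Gen 7 (rule 57): 10010010010101
Gen 8 (rule 106): 00100100101010
Gen 9 (rule 57): 10010010010101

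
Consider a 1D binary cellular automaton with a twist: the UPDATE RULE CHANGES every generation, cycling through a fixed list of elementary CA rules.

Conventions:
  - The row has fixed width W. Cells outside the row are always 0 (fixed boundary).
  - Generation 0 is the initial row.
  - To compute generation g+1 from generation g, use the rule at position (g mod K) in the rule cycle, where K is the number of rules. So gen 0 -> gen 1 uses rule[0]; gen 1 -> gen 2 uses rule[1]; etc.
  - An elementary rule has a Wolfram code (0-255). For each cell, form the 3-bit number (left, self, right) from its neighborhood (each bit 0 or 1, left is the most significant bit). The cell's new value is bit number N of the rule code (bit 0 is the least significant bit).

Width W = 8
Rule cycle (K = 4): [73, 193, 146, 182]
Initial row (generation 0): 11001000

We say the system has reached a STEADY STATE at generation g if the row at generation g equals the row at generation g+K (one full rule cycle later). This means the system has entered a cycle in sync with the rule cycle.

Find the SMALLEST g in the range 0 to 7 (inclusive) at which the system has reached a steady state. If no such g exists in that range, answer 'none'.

Answer: 5

Derivation:
Gen 0: 11001000
Gen 1 (rule 73): 11000011
Gen 2 (rule 193): 01011001
Gen 3 (rule 146): 10000110
Gen 4 (rule 182): 11001001
Gen 5 (rule 73): 11000000
Gen 6 (rule 193): 01011111
Gen 7 (rule 146): 10001110
Gen 8 (rule 182): 11010101
Gen 9 (rule 73): 11000000
Gen 10 (rule 193): 01011111
Gen 11 (rule 146): 10001110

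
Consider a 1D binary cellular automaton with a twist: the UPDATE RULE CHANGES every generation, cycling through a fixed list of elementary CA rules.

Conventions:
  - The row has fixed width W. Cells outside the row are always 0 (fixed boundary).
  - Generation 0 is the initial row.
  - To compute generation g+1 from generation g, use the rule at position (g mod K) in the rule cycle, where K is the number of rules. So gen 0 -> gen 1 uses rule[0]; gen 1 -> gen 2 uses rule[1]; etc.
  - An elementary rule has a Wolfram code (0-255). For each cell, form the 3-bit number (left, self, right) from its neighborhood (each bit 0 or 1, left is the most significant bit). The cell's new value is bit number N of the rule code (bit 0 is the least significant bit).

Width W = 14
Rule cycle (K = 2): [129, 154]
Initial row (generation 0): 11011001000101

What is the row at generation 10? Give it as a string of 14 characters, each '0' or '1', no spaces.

Gen 0: 11011001000101
Gen 1 (rule 129): 00000000010000
Gen 2 (rule 154): 00000000101000
Gen 3 (rule 129): 11111110000011
Gen 4 (rule 154): 11111101000110
Gen 5 (rule 129): 01111000010000
Gen 6 (rule 154): 11110100101000
Gen 7 (rule 129): 01100000000011
Gen 8 (rule 154): 11010000000110
Gen 9 (rule 129): 00000111110000
Gen 10 (rule 154): 00001111101000

Answer: 00001111101000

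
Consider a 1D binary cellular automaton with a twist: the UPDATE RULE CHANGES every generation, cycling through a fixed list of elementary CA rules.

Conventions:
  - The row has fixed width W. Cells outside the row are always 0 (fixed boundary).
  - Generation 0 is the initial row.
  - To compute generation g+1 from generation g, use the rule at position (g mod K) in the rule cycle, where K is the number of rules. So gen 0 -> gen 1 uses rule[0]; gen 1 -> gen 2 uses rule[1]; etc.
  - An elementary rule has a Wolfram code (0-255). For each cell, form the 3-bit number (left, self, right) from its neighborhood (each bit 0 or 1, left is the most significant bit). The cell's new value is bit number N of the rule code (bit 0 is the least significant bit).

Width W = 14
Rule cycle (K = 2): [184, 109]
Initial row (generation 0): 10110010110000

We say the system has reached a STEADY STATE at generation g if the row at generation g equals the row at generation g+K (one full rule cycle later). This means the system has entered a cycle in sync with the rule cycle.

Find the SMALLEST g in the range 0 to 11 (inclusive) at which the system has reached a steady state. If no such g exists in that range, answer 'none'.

Answer: none

Derivation:
Gen 0: 10110010110000
Gen 1 (rule 184): 01101001101000
Gen 2 (rule 109): 01111001111011
Gen 3 (rule 184): 01110101110110
Gen 4 (rule 109): 01011111011110
Gen 5 (rule 184): 00111110111101
Gen 6 (rule 109): 10100011100111
Gen 7 (rule 184): 01010011010110
Gen 8 (rule 109): 01110011111110
Gen 9 (rule 184): 01101011111101
Gen 10 (rule 109): 01111110000111
Gen 11 (rule 184): 01111101000110
Gen 12 (rule 109): 01000111010110
Gen 13 (rule 184): 00100110101101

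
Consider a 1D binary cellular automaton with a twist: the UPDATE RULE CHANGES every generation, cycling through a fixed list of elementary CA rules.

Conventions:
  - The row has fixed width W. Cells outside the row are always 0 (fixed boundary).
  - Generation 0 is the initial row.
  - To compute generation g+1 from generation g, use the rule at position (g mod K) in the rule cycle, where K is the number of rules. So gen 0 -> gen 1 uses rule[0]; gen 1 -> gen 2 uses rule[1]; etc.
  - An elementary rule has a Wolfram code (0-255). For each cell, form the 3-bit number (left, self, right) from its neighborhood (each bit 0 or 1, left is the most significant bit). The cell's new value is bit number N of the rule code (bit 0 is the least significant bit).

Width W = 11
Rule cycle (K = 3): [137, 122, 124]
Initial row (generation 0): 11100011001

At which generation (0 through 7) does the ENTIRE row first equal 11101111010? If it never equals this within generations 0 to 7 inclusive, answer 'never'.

Gen 0: 11100011001
Gen 1 (rule 137): 11001010000
Gen 2 (rule 122): 11110101000
Gen 3 (rule 124): 10011111100
Gen 4 (rule 137): 00011111001
Gen 5 (rule 122): 00110001110
Gen 6 (rule 124): 00111001011
Gen 7 (rule 137): 10110000010

Answer: never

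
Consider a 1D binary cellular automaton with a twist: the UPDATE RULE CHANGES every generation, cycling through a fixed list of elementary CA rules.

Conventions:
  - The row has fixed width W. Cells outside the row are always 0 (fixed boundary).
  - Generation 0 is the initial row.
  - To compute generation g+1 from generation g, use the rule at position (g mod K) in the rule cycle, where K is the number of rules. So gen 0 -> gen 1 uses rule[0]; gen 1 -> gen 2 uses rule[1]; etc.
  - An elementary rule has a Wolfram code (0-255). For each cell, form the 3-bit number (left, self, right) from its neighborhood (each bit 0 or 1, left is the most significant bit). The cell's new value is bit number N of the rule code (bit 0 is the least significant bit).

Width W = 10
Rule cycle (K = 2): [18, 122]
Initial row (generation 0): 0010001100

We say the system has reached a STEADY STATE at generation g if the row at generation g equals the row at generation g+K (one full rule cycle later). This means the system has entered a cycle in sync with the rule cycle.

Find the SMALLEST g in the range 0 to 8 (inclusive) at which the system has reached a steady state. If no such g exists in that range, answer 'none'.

Gen 0: 0010001100
Gen 1 (rule 18): 0101010010
Gen 2 (rule 122): 1010101101
Gen 3 (rule 18): 0000000000
Gen 4 (rule 122): 0000000000
Gen 5 (rule 18): 0000000000
Gen 6 (rule 122): 0000000000
Gen 7 (rule 18): 0000000000
Gen 8 (rule 122): 0000000000
Gen 9 (rule 18): 0000000000
Gen 10 (rule 122): 0000000000

Answer: 3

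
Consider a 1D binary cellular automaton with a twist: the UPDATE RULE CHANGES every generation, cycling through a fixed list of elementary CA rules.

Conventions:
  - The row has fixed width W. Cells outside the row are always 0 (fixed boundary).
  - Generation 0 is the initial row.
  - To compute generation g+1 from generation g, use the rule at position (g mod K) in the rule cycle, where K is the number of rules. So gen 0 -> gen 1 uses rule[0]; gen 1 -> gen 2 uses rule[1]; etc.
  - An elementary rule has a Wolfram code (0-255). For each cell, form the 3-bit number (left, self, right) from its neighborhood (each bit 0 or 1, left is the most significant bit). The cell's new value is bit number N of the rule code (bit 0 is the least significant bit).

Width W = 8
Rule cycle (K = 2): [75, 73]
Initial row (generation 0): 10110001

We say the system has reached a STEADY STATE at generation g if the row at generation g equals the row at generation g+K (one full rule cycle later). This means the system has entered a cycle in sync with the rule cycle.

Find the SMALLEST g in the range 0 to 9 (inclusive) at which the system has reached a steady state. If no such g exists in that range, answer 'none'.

Gen 0: 10110001
Gen 1 (rule 75): 00110110
Gen 2 (rule 73): 10110110
Gen 3 (rule 75): 00110110
Gen 4 (rule 73): 10110110
Gen 5 (rule 75): 00110110
Gen 6 (rule 73): 10110110
Gen 7 (rule 75): 00110110
Gen 8 (rule 73): 10110110
Gen 9 (rule 75): 00110110
Gen 10 (rule 73): 10110110
Gen 11 (rule 75): 00110110

Answer: 1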